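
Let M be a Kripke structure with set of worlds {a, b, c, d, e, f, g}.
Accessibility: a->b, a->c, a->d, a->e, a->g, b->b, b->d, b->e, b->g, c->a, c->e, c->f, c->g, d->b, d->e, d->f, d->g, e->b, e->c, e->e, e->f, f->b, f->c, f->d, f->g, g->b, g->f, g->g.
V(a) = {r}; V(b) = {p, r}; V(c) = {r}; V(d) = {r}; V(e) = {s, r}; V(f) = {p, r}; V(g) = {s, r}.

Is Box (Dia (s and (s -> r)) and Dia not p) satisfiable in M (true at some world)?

Let φ = Box (Dia (s and (s -> r)) and Dia not p). Evaluate φ at each world:
  a (successors {b, c, d, e, g}): φ is true.
  b (successors {b, d, e, g}): φ is true.
  c (successors {a, e, f, g}): φ is true.
  d (successors {b, e, f, g}): φ is true.
  e (successors {b, c, e, f}): φ is true.
  f (successors {b, c, d, g}): φ is true.
  g (successors {b, f, g}): φ is true.
Detail at a (witness):
  At a: Box (Dia (s and (s -> r)) and Dia not p) requires Dia (s and (s -> r)) and Dia not p at every successor {b, c, d, e, g}.
    At b: Dia (s and (s -> r)) and Dia not p is true.
    At c: Dia (s and (s -> r)) and Dia not p is true.
    At d: Dia (s and (s -> r)) and Dia not p is true.
    At e: Dia (s and (s -> r)) and Dia not p is true.
    At g: Dia (s and (s -> r)) and Dia not p is true.
  So Box (Dia (s and (s -> r)) and Dia not p) is true at a.

Yes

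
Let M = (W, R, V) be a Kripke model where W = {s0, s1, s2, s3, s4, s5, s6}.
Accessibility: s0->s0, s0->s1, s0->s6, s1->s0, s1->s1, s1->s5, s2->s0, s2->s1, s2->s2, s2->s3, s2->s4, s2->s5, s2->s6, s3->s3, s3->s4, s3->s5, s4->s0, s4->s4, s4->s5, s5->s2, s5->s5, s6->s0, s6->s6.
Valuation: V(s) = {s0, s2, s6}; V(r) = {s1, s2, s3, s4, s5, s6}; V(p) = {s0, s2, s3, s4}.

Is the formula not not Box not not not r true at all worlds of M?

No

Recall that Box ψ holds at a world iff ψ holds at every accessible world, and Dia ψ holds iff ψ holds at some accessible world.
Let φ = not not Box not not not r. Evaluate φ at each world:
  s0 (successors {s0, s1, s6}): φ is false.
  s1 (successors {s0, s1, s5}): φ is false.
  s2 (successors {s0, s1, s2, s3, s4, s5, s6}): φ is false.
  s3 (successors {s3, s4, s5}): φ is false.
  s4 (successors {s0, s4, s5}): φ is false.
  s5 (successors {s2, s5}): φ is false.
  s6 (successors {s0, s6}): φ is false.
Detail at s0 (counterexample):
  At s0: not Box not not not r is true, so not not Box not not not r is false.
    At s0: Box not not not r is false, so not Box not not not r is true.
      At s0: Box not not not r requires not not not r at every successor {s0, s1, s6}.
        not not not r fails at s1, so Box not not not r is false at s0.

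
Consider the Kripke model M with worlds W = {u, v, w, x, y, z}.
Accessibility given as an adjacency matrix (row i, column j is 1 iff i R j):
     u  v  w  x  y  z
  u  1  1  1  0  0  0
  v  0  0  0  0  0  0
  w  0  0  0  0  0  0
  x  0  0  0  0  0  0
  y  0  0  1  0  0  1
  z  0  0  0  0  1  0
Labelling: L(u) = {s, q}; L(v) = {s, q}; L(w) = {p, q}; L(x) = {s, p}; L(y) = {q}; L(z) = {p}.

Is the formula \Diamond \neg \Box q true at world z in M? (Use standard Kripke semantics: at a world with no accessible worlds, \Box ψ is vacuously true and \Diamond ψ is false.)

Yes

Recall that \Box ψ holds at a world iff ψ holds at every accessible world, and \Diamond ψ holds iff ψ holds at some accessible world.
At z: \Diamond \neg \Box q requires \neg \Box q at some successor in {y}.
  \neg \Box q holds at y, so \Diamond \neg \Box q is true at z.
    At y: \Box q is false, so \neg \Box q is true.
      At y: \Box q requires q at every successor {w, z}.
        q fails at z, so \Box q is false at y.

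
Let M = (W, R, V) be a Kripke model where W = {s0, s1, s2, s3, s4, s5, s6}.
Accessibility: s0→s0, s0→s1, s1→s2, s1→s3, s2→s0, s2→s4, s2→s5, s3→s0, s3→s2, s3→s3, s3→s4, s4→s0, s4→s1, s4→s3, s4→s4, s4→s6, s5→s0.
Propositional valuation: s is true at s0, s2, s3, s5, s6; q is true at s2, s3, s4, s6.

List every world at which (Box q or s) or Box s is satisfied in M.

Let φ = (Box q or s) or Box s. Evaluate φ at each world:
  s0 (successors {s0, s1}): φ is true.
  s1 (successors {s2, s3}): φ is true.
  s2 (successors {s0, s4, s5}): φ is true.
  s3 (successors {s0, s2, s3, s4}): φ is true.
  s4 (successors {s0, s1, s3, s4, s6}): φ is false.
  s5 (successors {s0}): φ is true.
  s6 (successors ∅): φ is true.
For instance, at s2:
  At s2: Box q or s is true, Box s is false, so (Box q or s) or Box s is true.
    At s2: Box q is false, s is true, so Box q or s is true.
      At s2: Box q requires q at every successor {s0, s4, s5}.
        q fails at s0, so Box q is false at s2.
    At s2: Box s requires s at every successor {s0, s4, s5}.
      s fails at s4, so Box s is false at s2.
Satisfying worlds: {s0, s1, s2, s3, s5, s6}

s0, s1, s2, s3, s5, s6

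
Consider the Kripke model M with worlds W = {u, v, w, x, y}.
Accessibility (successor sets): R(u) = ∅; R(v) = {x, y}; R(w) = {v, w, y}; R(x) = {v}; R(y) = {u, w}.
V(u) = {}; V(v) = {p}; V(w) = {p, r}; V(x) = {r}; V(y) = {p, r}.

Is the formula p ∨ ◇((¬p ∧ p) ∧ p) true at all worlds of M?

Let φ = p ∨ ◇((¬p ∧ p) ∧ p). Evaluate φ at each world:
  u (successors ∅): φ is false.
  v (successors {x, y}): φ is true.
  w (successors {v, w, y}): φ is true.
  x (successors {v}): φ is false.
  y (successors {u, w}): φ is true.
Detail at u (counterexample):
  At u: p is false, ◇((¬p ∧ p) ∧ p) is false, so p ∨ ◇((¬p ∧ p) ∧ p) is false.
    At u: no accessible worlds, so ◇((¬p ∧ p) ∧ p) is false.

No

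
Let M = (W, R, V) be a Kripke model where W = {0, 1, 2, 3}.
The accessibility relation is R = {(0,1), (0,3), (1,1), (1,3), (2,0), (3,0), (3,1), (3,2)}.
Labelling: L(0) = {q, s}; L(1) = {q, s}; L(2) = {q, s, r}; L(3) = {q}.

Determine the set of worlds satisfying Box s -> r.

0, 1, 2

Recall that Box ψ holds at a world iff ψ holds at every accessible world, and Dia ψ holds iff ψ holds at some accessible world.
Let φ = Box s -> r. Evaluate φ at each world:
  0 (successors {1, 3}): φ is true.
  1 (successors {1, 3}): φ is true.
  2 (successors {0}): φ is true.
  3 (successors {0, 1, 2}): φ is false.
For instance, at 0:
  At 0: Box s is false, r is false, so Box s -> r is true.
    At 0: Box s requires s at every successor {1, 3}.
      s fails at 3, so Box s is false at 0.
Satisfying worlds: {0, 1, 2}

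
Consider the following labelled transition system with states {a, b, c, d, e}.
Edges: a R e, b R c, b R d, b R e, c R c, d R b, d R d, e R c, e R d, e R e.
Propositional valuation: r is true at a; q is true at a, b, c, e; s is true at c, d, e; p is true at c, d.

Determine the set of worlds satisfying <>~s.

Let φ = <>~s. Evaluate φ at each world:
  a (successors {e}): φ is false.
  b (successors {c, d, e}): φ is false.
  c (successors {c}): φ is false.
  d (successors {b, d}): φ is true.
  e (successors {c, d, e}): φ is false.
For instance, at c:
  At c: <>~s requires ~s at some successor in {c}.
    At c: ~s is false.
  So <>~s is false at c.
Satisfying worlds: {d}

d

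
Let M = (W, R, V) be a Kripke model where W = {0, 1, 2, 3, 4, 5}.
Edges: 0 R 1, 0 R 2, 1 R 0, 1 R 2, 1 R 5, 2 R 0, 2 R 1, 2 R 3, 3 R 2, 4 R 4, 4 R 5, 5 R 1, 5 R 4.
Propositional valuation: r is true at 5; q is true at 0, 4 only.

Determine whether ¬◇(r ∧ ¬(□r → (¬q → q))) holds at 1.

At 1: ◇(r ∧ ¬(□r → (¬q → q))) is false, so ¬◇(r ∧ ¬(□r → (¬q → q))) is true.
  At 1: ◇(r ∧ ¬(□r → (¬q → q))) requires r ∧ ¬(□r → (¬q → q)) at some successor in {0, 2, 5}.
    At 0: r ∧ ¬(□r → (¬q → q)) is false.
    At 2: r ∧ ¬(□r → (¬q → q)) is false.
    At 5: r ∧ ¬(□r → (¬q → q)) is false.
  So ◇(r ∧ ¬(□r → (¬q → q))) is false at 1.

Yes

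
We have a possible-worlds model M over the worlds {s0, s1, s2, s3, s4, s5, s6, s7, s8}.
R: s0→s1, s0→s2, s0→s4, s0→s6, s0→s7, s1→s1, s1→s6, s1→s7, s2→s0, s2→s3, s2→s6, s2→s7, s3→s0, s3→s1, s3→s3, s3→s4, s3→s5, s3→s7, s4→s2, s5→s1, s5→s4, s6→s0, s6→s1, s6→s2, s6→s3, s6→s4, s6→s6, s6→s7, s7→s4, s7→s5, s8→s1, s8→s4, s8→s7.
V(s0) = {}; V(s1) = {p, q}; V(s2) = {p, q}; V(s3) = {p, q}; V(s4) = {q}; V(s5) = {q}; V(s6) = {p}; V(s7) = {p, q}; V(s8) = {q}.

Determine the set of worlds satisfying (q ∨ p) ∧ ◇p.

Recall that ◇ψ holds at a world iff ψ holds at some accessible world.
Let φ = (q ∨ p) ∧ ◇p. Evaluate φ at each world:
  s0 (successors {s1, s2, s4, s6, s7}): φ is false.
  s1 (successors {s1, s6, s7}): φ is true.
  s2 (successors {s0, s3, s6, s7}): φ is true.
  s3 (successors {s0, s1, s3, s4, s5, s7}): φ is true.
  s4 (successors {s2}): φ is true.
  s5 (successors {s1, s4}): φ is true.
  s6 (successors {s0, s1, s2, s3, s4, s6, s7}): φ is true.
  s7 (successors {s4, s5}): φ is false.
  s8 (successors {s1, s4, s7}): φ is true.
For instance, at s8:
  At s8: q ∨ p is true, ◇p is true, so (q ∨ p) ∧ ◇p is true.
    At s8: ◇p requires p at some successor in {s1, s4, s7}.
      p holds at s1, so ◇p is true at s8.
Satisfying worlds: {s1, s2, s3, s4, s5, s6, s8}

s1, s2, s3, s4, s5, s6, s8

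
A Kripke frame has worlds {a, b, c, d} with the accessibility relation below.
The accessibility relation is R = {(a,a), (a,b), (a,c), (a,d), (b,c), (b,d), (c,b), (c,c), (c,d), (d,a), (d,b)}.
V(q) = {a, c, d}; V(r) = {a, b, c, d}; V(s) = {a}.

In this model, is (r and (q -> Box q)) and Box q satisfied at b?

Yes

Recall that Box ψ holds at a world iff ψ holds at every accessible world, and Dia ψ holds iff ψ holds at some accessible world.
At b: r and (q -> Box q) is true, Box q is true, so (r and (q -> Box q)) and Box q is true.
  At b: r is true, q -> Box q is true, so r and (q -> Box q) is true.
    At b: q is false, Box q is true, so q -> Box q is true.
      At b: Box q requires q at every successor {c, d}.
        At c: q is true.
        At d: q is true.
      So Box q is true at b.
  At b: Box q requires q at every successor {c, d}.
    At c: q is true.
    At d: q is true.
  So Box q is true at b.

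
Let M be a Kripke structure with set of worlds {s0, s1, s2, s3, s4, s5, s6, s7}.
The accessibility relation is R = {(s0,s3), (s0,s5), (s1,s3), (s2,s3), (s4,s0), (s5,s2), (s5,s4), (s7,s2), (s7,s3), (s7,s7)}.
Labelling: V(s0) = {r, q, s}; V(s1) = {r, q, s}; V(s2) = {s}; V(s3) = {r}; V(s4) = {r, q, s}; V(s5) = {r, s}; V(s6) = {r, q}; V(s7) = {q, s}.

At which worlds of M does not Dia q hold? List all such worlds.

Let φ = not Dia q. Evaluate φ at each world:
  s0 (successors {s3, s5}): φ is true.
  s1 (successors {s3}): φ is true.
  s2 (successors {s3}): φ is true.
  s3 (successors ∅): φ is true.
  s4 (successors {s0}): φ is false.
  s5 (successors {s2, s4}): φ is false.
  s6 (successors ∅): φ is true.
  s7 (successors {s2, s3, s7}): φ is false.
For instance, at s2:
  At s2: Dia q is false, so not Dia q is true.
    At s2: Dia q requires q at some successor in {s3}.
      At s3: q is false.
    So Dia q is false at s2.
Satisfying worlds: {s0, s1, s2, s3, s6}

s0, s1, s2, s3, s6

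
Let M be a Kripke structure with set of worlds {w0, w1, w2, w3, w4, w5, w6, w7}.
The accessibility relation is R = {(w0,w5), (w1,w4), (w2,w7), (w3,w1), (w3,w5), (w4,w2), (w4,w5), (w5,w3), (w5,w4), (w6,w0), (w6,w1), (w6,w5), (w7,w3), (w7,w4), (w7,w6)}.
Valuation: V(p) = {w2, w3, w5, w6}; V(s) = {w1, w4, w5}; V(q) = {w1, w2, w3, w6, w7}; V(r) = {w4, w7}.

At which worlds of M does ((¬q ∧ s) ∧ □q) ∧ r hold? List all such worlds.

Let φ = ((¬q ∧ s) ∧ □q) ∧ r. Evaluate φ at each world:
  w0 (successors {w5}): φ is false.
  w1 (successors {w4}): φ is false.
  w2 (successors {w7}): φ is false.
  w3 (successors {w1, w5}): φ is false.
  w4 (successors {w2, w5}): φ is false.
  w5 (successors {w3, w4}): φ is false.
  w6 (successors {w0, w1, w5}): φ is false.
  w7 (successors {w3, w4, w6}): φ is false.
For instance, at w2:
  At w2: (¬q ∧ s) ∧ □q is false, r is false, so ((¬q ∧ s) ∧ □q) ∧ r is false.
    At w2: ¬q ∧ s is false, □q is true, so (¬q ∧ s) ∧ □q is false.
      At w2: □q requires q at every successor {w7}.
        At w7: q is true.
      So □q is true at w2.
Satisfying worlds: none.

none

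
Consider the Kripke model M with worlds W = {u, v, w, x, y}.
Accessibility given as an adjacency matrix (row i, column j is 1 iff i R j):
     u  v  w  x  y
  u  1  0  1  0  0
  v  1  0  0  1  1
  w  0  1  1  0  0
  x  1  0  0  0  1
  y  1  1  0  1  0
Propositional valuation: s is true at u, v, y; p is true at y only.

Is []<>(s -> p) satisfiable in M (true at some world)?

Recall that []ψ holds at a world iff ψ holds at every accessible world, and <>ψ holds iff ψ holds at some accessible world.
Let φ = []<>(s -> p). Evaluate φ at each world:
  u (successors {u, w}): φ is true.
  v (successors {u, x, y}): φ is true.
  w (successors {v, w}): φ is true.
  x (successors {u, y}): φ is true.
  y (successors {u, v, x}): φ is true.
Detail at u (witness):
  At u: []<>(s -> p) requires <>(s -> p) at every successor {u, w}.
      At u: <>(s -> p) requires s -> p at some successor in {u, w}.
        s -> p holds at w, so <>(s -> p) is true at u.
      At w: <>(s -> p) requires s -> p at some successor in {v, w}.
        s -> p holds at w, so <>(s -> p) is true at w.
  So []<>(s -> p) is true at u.

Yes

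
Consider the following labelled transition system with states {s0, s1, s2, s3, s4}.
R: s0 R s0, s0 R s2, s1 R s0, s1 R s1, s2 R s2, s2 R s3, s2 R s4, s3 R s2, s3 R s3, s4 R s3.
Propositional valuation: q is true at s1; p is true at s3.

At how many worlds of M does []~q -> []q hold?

Let φ = []~q -> []q. Evaluate φ at each world:
  s0 (successors {s0, s2}): φ is false.
  s1 (successors {s0, s1}): φ is true.
  s2 (successors {s2, s3, s4}): φ is false.
  s3 (successors {s2, s3}): φ is false.
  s4 (successors {s3}): φ is false.
For instance, at s2:
  At s2: []~q is true, []q is false, so []~q -> []q is false.
    At s2: []~q requires ~q at every successor {s2, s3, s4}.
      At s2: ~q is true.
      At s3: ~q is true.
      At s4: ~q is true.
    So []~q is true at s2.
    At s2: []q requires q at every successor {s2, s3, s4}.
      q fails at s2, so []q is false at s2.
Satisfying worlds: {s1}

1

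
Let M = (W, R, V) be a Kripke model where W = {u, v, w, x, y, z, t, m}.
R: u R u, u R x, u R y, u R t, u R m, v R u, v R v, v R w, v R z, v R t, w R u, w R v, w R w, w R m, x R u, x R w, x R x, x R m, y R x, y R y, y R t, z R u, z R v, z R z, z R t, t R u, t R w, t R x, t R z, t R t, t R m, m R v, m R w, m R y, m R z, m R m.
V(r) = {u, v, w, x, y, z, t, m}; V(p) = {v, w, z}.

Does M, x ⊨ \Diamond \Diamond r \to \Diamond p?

Recall that \Diamond ψ holds at a world iff ψ holds at some accessible world.
At x: \Diamond \Diamond r is true, \Diamond p is true, so \Diamond \Diamond r \to \Diamond p is true.
  At x: \Diamond \Diamond r requires \Diamond r at some successor in {u, w, x, m}.
    \Diamond r holds at u, so \Diamond \Diamond r is true at x.
      At u: \Diamond r requires r at some successor in {u, x, y, t, m}.
        r holds at u, so \Diamond r is true at u.
  At x: \Diamond p requires p at some successor in {u, w, x, m}.
    p holds at w, so \Diamond p is true at x.

Yes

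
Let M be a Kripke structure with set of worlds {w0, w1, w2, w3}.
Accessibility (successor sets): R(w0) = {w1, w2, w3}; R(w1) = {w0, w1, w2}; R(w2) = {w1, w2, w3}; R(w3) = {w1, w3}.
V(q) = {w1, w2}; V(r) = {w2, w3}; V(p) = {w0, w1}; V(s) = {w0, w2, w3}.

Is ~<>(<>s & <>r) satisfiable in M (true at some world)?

Let φ = ~<>(<>s & <>r). Evaluate φ at each world:
  w0 (successors {w1, w2, w3}): φ is false.
  w1 (successors {w0, w1, w2}): φ is false.
  w2 (successors {w1, w2, w3}): φ is false.
  w3 (successors {w1, w3}): φ is false.
For instance, at w1:
  At w1: <>(<>s & <>r) is true, so ~<>(<>s & <>r) is false.
    At w1: <>(<>s & <>r) requires <>s & <>r at some successor in {w0, w1, w2}.
      <>s & <>r holds at w0, so <>(<>s & <>r) is true at w1.

No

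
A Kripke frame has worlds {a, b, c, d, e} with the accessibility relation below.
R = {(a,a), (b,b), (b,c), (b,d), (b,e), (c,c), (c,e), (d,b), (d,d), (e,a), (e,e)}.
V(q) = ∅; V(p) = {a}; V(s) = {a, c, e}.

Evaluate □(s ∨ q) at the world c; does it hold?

Yes

At c: □(s ∨ q) requires s ∨ q at every successor {c, e}.
  At c: s ∨ q is true.
  At e: s ∨ q is true.
So □(s ∨ q) is true at c.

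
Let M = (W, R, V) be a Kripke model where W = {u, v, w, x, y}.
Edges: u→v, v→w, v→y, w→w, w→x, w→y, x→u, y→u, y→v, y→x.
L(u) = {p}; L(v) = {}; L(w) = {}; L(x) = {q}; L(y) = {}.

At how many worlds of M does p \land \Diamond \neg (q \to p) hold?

Let φ = p \land \Diamond \neg (q \to p). Evaluate φ at each world:
  u (successors {v}): φ is false.
  v (successors {w, y}): φ is false.
  w (successors {w, x, y}): φ is false.
  x (successors {u}): φ is false.
  y (successors {u, v, x}): φ is false.
For instance, at u:
  At u: p is true, \Diamond \neg (q \to p) is false, so p \land \Diamond \neg (q \to p) is false.
    At u: \Diamond \neg (q \to p) requires \neg (q \to p) at some successor in {v}.
      At v: \neg (q \to p) is false.
    So \Diamond \neg (q \to p) is false at u.
Satisfying worlds: none.

0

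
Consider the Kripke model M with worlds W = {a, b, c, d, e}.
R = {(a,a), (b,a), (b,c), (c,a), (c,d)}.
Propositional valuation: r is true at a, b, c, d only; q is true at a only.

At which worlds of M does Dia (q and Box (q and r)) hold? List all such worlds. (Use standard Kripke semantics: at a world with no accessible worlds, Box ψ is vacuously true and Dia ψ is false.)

Recall that Box ψ holds at a world iff ψ holds at every accessible world, and Dia ψ holds iff ψ holds at some accessible world.
Let φ = Dia (q and Box (q and r)). Evaluate φ at each world:
  a (successors {a}): φ is true.
  b (successors {a, c}): φ is true.
  c (successors {a, d}): φ is true.
  d (successors ∅): φ is false.
  e (successors ∅): φ is false.
For instance, at c:
  At c: Dia (q and Box (q and r)) requires q and Box (q and r) at some successor in {a, d}.
    q and Box (q and r) holds at a, so Dia (q and Box (q and r)) is true at c.
      At a: q is true, Box (q and r) is true, so q and Box (q and r) is true.
Satisfying worlds: {a, b, c}

a, b, c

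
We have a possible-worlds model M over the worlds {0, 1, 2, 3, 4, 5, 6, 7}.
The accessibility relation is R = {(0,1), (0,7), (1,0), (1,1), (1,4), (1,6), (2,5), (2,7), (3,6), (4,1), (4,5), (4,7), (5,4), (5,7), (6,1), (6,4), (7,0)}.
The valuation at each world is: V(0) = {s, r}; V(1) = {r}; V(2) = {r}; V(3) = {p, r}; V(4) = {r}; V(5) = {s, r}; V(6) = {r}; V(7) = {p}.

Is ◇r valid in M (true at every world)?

Yes

Let φ = ◇r. Evaluate φ at each world:
  0 (successors {1, 7}): φ is true.
  1 (successors {0, 1, 4, 6}): φ is true.
  2 (successors {5, 7}): φ is true.
  3 (successors {6}): φ is true.
  4 (successors {1, 5, 7}): φ is true.
  5 (successors {4, 7}): φ is true.
  6 (successors {1, 4}): φ is true.
  7 (successors {0}): φ is true.
For instance, at 0:
  At 0: ◇r requires r at some successor in {1, 7}.
    r holds at 1, so ◇r is true at 0.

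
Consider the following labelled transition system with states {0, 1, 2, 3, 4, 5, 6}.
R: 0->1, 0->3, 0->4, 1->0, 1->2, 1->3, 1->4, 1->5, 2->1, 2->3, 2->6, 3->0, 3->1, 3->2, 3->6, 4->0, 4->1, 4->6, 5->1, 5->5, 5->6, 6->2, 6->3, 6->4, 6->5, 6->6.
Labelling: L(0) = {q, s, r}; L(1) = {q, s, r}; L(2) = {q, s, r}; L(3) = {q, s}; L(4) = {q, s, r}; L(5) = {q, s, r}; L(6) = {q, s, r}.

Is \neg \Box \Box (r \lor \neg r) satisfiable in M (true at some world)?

Let φ = \neg \Box \Box (r \lor \neg r). Evaluate φ at each world:
  0 (successors {1, 3, 4}): φ is false.
  1 (successors {0, 2, 3, 4, 5}): φ is false.
  2 (successors {1, 3, 6}): φ is false.
  3 (successors {0, 1, 2, 6}): φ is false.
  4 (successors {0, 1, 6}): φ is false.
  5 (successors {1, 5, 6}): φ is false.
  6 (successors {2, 3, 4, 5, 6}): φ is false.
For instance, at 6:
  At 6: \Box \Box (r \lor \neg r) is true, so \neg \Box \Box (r \lor \neg r) is false.
    At 6: \Box \Box (r \lor \neg r) requires \Box (r \lor \neg r) at every successor {2, 3, 4, 5, 6}.
      At 2: \Box (r \lor \neg r) is true.
      At 3: \Box (r \lor \neg r) is true.
      At 4: \Box (r \lor \neg r) is true.
      At 5: \Box (r \lor \neg r) is true.
      At 6: \Box (r \lor \neg r) is true.
    So \Box \Box (r \lor \neg r) is true at 6.

No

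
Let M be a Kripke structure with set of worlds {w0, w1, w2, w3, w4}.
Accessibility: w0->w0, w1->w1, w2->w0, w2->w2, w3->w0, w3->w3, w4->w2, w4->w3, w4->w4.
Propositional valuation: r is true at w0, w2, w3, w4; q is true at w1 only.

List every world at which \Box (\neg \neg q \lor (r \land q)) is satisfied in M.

Let φ = \Box (\neg \neg q \lor (r \land q)). Evaluate φ at each world:
  w0 (successors {w0}): φ is false.
  w1 (successors {w1}): φ is true.
  w2 (successors {w0, w2}): φ is false.
  w3 (successors {w0, w3}): φ is false.
  w4 (successors {w2, w3, w4}): φ is false.
For instance, at w4:
  At w4: \Box (\neg \neg q \lor (r \land q)) requires \neg \neg q \lor (r \land q) at every successor {w2, w3, w4}.
    \neg \neg q \lor (r \land q) fails at w2, so \Box (\neg \neg q \lor (r \land q)) is false at w4.
Satisfying worlds: {w1}

w1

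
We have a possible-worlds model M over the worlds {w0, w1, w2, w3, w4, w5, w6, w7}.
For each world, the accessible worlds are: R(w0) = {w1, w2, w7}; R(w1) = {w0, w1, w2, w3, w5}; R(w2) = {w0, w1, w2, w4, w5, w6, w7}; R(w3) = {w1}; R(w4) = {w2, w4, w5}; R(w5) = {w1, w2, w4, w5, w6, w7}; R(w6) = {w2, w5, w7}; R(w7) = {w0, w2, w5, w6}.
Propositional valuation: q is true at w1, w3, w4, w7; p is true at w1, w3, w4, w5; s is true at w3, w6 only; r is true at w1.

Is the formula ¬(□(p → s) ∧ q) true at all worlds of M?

Yes

Recall that □ψ holds at a world iff ψ holds at every accessible world, and ◇ψ holds iff ψ holds at some accessible world.
Let φ = ¬(□(p → s) ∧ q). Evaluate φ at each world:
  w0 (successors {w1, w2, w7}): φ is true.
  w1 (successors {w0, w1, w2, w3, w5}): φ is true.
  w2 (successors {w0, w1, w2, w4, w5, w6, w7}): φ is true.
  w3 (successors {w1}): φ is true.
  w4 (successors {w2, w4, w5}): φ is true.
  w5 (successors {w1, w2, w4, w5, w6, w7}): φ is true.
  w6 (successors {w2, w5, w7}): φ is true.
  w7 (successors {w0, w2, w5, w6}): φ is true.
For instance, at w2:
  At w2: □(p → s) ∧ q is false, so ¬(□(p → s) ∧ q) is true.
    At w2: □(p → s) is false, q is false, so □(p → s) ∧ q is false.
      At w2: □(p → s) requires p → s at every successor {w0, w1, w2, w4, w5, w6, w7}.
        p → s fails at w1, so □(p → s) is false at w2.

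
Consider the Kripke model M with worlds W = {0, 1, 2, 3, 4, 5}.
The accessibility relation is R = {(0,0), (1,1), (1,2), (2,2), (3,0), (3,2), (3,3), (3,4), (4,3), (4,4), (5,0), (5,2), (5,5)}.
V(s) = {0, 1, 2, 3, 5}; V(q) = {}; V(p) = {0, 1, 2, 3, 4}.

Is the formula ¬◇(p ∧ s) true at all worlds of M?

Let φ = ¬◇(p ∧ s). Evaluate φ at each world:
  0 (successors {0}): φ is false.
  1 (successors {1, 2}): φ is false.
  2 (successors {2}): φ is false.
  3 (successors {0, 2, 3, 4}): φ is false.
  4 (successors {3, 4}): φ is false.
  5 (successors {0, 2, 5}): φ is false.
Detail at 0 (counterexample):
  At 0: ◇(p ∧ s) is true, so ¬◇(p ∧ s) is false.
    At 0: ◇(p ∧ s) requires p ∧ s at some successor in {0}.
      p ∧ s holds at 0, so ◇(p ∧ s) is true at 0.

No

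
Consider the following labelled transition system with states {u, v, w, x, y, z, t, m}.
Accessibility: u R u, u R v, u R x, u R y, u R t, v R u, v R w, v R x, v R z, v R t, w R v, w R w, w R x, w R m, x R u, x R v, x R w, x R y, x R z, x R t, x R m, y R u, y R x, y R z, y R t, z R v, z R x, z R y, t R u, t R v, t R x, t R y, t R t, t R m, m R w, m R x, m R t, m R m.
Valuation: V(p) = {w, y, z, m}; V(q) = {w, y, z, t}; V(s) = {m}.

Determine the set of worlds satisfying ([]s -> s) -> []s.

none

Recall that []ψ holds at a world iff ψ holds at every accessible world, and <>ψ holds iff ψ holds at some accessible world.
Let φ = ([]s -> s) -> []s. Evaluate φ at each world:
  u (successors {u, v, x, y, t}): φ is false.
  v (successors {u, w, x, z, t}): φ is false.
  w (successors {v, w, x, m}): φ is false.
  x (successors {u, v, w, y, z, t, m}): φ is false.
  y (successors {u, x, z, t}): φ is false.
  z (successors {v, x, y}): φ is false.
  t (successors {u, v, x, y, t, m}): φ is false.
  m (successors {w, x, t, m}): φ is false.
For instance, at w:
  At w: []s -> s is true, []s is false, so ([]s -> s) -> []s is false.
    At w: []s is false, s is false, so []s -> s is true.
      At w: []s requires s at every successor {v, w, x, m}.
        s fails at v, so []s is false at w.
    At w: []s requires s at every successor {v, w, x, m}.
      s fails at v, so []s is false at w.
Satisfying worlds: none.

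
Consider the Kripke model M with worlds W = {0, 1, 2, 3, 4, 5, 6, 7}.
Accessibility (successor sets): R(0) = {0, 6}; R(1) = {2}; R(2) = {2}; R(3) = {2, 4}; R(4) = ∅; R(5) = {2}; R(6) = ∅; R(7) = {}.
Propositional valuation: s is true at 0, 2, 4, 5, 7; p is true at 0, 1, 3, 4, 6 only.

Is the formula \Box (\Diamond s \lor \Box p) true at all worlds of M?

Let φ = \Box (\Diamond s \lor \Box p). Evaluate φ at each world:
  0 (successors {0, 6}): φ is true.
  1 (successors {2}): φ is true.
  2 (successors {2}): φ is true.
  3 (successors {2, 4}): φ is true.
  4 (successors ∅): φ is true.
  5 (successors {2}): φ is true.
  6 (successors ∅): φ is true.
  7 (successors ∅): φ is true.
For instance, at 2:
  At 2: \Box (\Diamond s \lor \Box p) requires \Diamond s \lor \Box p at every successor {2}.
      At 2: \Diamond s is true, \Box p is false, so \Diamond s \lor \Box p is true.
  So \Box (\Diamond s \lor \Box p) is true at 2.

Yes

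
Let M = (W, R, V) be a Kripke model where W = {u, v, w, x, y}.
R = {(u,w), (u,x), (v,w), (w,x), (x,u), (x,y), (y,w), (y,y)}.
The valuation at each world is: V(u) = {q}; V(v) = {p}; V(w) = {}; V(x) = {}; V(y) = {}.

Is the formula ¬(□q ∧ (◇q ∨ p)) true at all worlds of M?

Yes

Recall that □ψ holds at a world iff ψ holds at every accessible world, and ◇ψ holds iff ψ holds at some accessible world.
Let φ = ¬(□q ∧ (◇q ∨ p)). Evaluate φ at each world:
  u (successors {w, x}): φ is true.
  v (successors {w}): φ is true.
  w (successors {x}): φ is true.
  x (successors {u, y}): φ is true.
  y (successors {w, y}): φ is true.
For instance, at u:
  At u: □q ∧ (◇q ∨ p) is false, so ¬(□q ∧ (◇q ∨ p)) is true.
    At u: □q is false, ◇q ∨ p is false, so □q ∧ (◇q ∨ p) is false.
      At u: □q requires q at every successor {w, x}.
        q fails at w, so □q is false at u.
      At u: ◇q is false, p is false, so ◇q ∨ p is false.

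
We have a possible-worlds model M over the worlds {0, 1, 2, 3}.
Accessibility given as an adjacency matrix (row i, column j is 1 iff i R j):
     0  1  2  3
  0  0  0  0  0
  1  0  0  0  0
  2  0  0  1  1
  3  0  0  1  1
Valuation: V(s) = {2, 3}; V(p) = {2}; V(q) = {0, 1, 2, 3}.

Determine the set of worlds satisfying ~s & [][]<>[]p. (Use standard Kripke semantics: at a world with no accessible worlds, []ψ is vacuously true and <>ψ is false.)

Let φ = ~s & [][]<>[]p. Evaluate φ at each world:
  0 (successors ∅): φ is true.
  1 (successors ∅): φ is true.
  2 (successors {2, 3}): φ is false.
  3 (successors {2, 3}): φ is false.
For instance, at 3:
  At 3: ~s is false, [][]<>[]p is false, so ~s & [][]<>[]p is false.
    At 3: [][]<>[]p requires []<>[]p at every successor {2, 3}.
      []<>[]p fails at 2, so [][]<>[]p is false at 3.
Satisfying worlds: {0, 1}

0, 1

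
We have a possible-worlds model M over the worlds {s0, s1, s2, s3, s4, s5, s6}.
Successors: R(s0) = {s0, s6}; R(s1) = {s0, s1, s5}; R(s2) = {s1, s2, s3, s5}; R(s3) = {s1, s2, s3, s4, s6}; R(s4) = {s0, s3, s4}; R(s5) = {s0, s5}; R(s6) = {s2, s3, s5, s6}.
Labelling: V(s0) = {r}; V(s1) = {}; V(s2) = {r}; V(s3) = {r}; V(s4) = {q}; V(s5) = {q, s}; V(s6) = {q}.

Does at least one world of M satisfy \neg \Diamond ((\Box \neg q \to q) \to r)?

No

Recall that \Box ψ holds at a world iff ψ holds at every accessible world, and \Diamond ψ holds iff ψ holds at some accessible world.
Let φ = \neg \Diamond ((\Box \neg q \to q) \to r). Evaluate φ at each world:
  s0 (successors {s0, s6}): φ is false.
  s1 (successors {s0, s1, s5}): φ is false.
  s2 (successors {s1, s2, s3, s5}): φ is false.
  s3 (successors {s1, s2, s3, s4, s6}): φ is false.
  s4 (successors {s0, s3, s4}): φ is false.
  s5 (successors {s0, s5}): φ is false.
  s6 (successors {s2, s3, s5, s6}): φ is false.
For instance, at s3:
  At s3: \Diamond ((\Box \neg q \to q) \to r) is true, so \neg \Diamond ((\Box \neg q \to q) \to r) is false.
    At s3: \Diamond ((\Box \neg q \to q) \to r) requires (\Box \neg q \to q) \to r at some successor in {s1, s2, s3, s4, s6}.
      (\Box \neg q \to q) \to r holds at s2, so \Diamond ((\Box \neg q \to q) \to r) is true at s3.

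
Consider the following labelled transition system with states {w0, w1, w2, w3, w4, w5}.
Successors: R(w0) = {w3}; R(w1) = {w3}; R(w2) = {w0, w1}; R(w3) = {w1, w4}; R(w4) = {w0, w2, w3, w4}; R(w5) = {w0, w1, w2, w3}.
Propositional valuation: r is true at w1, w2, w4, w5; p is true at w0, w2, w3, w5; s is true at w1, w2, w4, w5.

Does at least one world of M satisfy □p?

Yes

Let φ = □p. Evaluate φ at each world:
  w0 (successors {w3}): φ is true.
  w1 (successors {w3}): φ is true.
  w2 (successors {w0, w1}): φ is false.
  w3 (successors {w1, w4}): φ is false.
  w4 (successors {w0, w2, w3, w4}): φ is false.
  w5 (successors {w0, w1, w2, w3}): φ is false.
Detail at w0 (witness):
  At w0: □p requires p at every successor {w3}.
    At w3: p is true.
  So □p is true at w0.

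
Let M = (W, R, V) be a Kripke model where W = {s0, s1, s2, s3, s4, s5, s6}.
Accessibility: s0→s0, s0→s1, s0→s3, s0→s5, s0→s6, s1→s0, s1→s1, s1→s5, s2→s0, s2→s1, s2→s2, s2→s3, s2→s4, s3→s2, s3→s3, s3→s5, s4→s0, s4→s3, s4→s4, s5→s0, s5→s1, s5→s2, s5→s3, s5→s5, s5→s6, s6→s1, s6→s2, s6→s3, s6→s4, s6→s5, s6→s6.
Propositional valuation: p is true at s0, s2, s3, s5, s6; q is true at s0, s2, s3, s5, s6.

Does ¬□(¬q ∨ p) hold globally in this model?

No

Recall that □ψ holds at a world iff ψ holds at every accessible world, and ◇ψ holds iff ψ holds at some accessible world.
Let φ = ¬□(¬q ∨ p). Evaluate φ at each world:
  s0 (successors {s0, s1, s3, s5, s6}): φ is false.
  s1 (successors {s0, s1, s5}): φ is false.
  s2 (successors {s0, s1, s2, s3, s4}): φ is false.
  s3 (successors {s2, s3, s5}): φ is false.
  s4 (successors {s0, s3, s4}): φ is false.
  s5 (successors {s0, s1, s2, s3, s5, s6}): φ is false.
  s6 (successors {s1, s2, s3, s4, s5, s6}): φ is false.
Detail at s0 (counterexample):
  At s0: □(¬q ∨ p) is true, so ¬□(¬q ∨ p) is false.
    At s0: □(¬q ∨ p) requires ¬q ∨ p at every successor {s0, s1, s3, s5, s6}.
      At s0: ¬q ∨ p is true.
      At s1: ¬q ∨ p is true.
      At s3: ¬q ∨ p is true.
      At s5: ¬q ∨ p is true.
      At s6: ¬q ∨ p is true.
    So □(¬q ∨ p) is true at s0.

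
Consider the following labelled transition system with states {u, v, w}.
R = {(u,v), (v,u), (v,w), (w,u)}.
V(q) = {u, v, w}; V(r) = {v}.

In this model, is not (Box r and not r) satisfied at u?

At u: Box r and not r is true, so not (Box r and not r) is false.
  At u: Box r is true, not r is true, so Box r and not r is true.
    At u: Box r requires r at every successor {v}.
      At v: r is true.
    So Box r is true at u.

No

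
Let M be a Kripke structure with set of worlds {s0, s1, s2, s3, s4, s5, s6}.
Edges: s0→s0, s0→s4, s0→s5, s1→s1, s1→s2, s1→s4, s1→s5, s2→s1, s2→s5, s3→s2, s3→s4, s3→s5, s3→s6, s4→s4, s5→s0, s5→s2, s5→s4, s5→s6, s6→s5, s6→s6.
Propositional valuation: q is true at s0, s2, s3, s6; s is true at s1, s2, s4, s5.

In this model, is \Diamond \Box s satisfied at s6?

At s6: \Diamond \Box s requires \Box s at some successor in {s5, s6}.
  At s5: \Box s is false.
  At s6: \Box s is false.
So \Diamond \Box s is false at s6.

No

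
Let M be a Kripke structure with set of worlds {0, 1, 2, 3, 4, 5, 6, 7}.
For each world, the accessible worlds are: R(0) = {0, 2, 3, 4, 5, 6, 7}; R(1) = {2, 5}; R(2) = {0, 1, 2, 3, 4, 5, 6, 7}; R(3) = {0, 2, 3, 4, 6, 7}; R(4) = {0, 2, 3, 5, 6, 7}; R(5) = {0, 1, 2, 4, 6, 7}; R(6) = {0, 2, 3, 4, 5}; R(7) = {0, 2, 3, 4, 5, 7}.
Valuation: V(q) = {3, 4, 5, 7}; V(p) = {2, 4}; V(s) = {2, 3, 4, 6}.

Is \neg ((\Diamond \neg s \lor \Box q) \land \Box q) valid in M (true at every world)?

Let φ = \neg ((\Diamond \neg s \lor \Box q) \land \Box q). Evaluate φ at each world:
  0 (successors {0, 2, 3, 4, 5, 6, 7}): φ is true.
  1 (successors {2, 5}): φ is true.
  2 (successors {0, 1, 2, 3, 4, 5, 6, 7}): φ is true.
  3 (successors {0, 2, 3, 4, 6, 7}): φ is true.
  4 (successors {0, 2, 3, 5, 6, 7}): φ is true.
  5 (successors {0, 1, 2, 4, 6, 7}): φ is true.
  6 (successors {0, 2, 3, 4, 5}): φ is true.
  7 (successors {0, 2, 3, 4, 5, 7}): φ is true.
For instance, at 6:
  At 6: (\Diamond \neg s \lor \Box q) \land \Box q is false, so \neg ((\Diamond \neg s \lor \Box q) \land \Box q) is true.
    At 6: \Diamond \neg s \lor \Box q is true, \Box q is false, so (\Diamond \neg s \lor \Box q) \land \Box q is false.
      At 6: \Diamond \neg s is true, \Box q is false, so \Diamond \neg s \lor \Box q is true.
      At 6: \Box q requires q at every successor {0, 2, 3, 4, 5}.
        q fails at 0, so \Box q is false at 6.

Yes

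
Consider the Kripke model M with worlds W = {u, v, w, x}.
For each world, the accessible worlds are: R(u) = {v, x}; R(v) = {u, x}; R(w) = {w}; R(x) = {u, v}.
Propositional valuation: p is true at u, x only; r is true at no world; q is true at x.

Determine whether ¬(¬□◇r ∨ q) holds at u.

At u: ¬□◇r ∨ q is true, so ¬(¬□◇r ∨ q) is false.
  At u: ¬□◇r is true, q is false, so ¬□◇r ∨ q is true.
    At u: □◇r is false, so ¬□◇r is true.
      At u: □◇r requires ◇r at every successor {v, x}.
        ◇r fails at v, so □◇r is false at u.

No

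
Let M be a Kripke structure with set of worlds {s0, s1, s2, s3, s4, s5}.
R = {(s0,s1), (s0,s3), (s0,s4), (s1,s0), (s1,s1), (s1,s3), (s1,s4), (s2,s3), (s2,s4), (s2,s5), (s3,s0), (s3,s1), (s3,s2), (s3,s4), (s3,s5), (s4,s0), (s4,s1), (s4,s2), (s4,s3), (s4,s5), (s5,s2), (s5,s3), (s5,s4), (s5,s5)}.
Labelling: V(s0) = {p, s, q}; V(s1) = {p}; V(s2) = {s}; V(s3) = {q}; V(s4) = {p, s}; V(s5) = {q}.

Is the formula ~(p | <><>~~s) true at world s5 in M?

At s5: p | <><>~~s is true, so ~(p | <><>~~s) is false.
  At s5: p is false, <><>~~s is true, so p | <><>~~s is true.
    At s5: <><>~~s requires <>~~s at some successor in {s2, s3, s4, s5}.
      <>~~s holds at s2, so <><>~~s is true at s5.

No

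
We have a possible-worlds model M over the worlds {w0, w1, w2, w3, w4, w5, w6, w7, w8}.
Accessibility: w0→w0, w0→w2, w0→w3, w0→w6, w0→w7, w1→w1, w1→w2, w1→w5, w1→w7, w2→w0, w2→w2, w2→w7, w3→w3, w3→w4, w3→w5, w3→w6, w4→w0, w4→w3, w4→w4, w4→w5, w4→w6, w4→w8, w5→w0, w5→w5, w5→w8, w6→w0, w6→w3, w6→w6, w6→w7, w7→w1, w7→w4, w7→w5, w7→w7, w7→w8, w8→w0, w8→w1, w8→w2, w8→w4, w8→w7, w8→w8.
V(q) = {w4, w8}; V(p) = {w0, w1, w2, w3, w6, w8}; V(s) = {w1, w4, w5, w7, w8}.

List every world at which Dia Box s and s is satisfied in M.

Recall that Box ψ holds at a world iff ψ holds at every accessible world, and Dia ψ holds iff ψ holds at some accessible world.
Let φ = Dia Box s and s. Evaluate φ at each world:
  w0 (successors {w0, w2, w3, w6, w7}): φ is false.
  w1 (successors {w1, w2, w5, w7}): φ is true.
  w2 (successors {w0, w2, w7}): φ is false.
  w3 (successors {w3, w4, w5, w6}): φ is false.
  w4 (successors {w0, w3, w4, w5, w6, w8}): φ is false.
  w5 (successors {w0, w5, w8}): φ is false.
  w6 (successors {w0, w3, w6, w7}): φ is false.
  w7 (successors {w1, w4, w5, w7, w8}): φ is true.
  w8 (successors {w0, w1, w2, w4, w7, w8}): φ is true.
For instance, at w3:
  At w3: Dia Box s is false, s is false, so Dia Box s and s is false.
    At w3: Dia Box s requires Box s at some successor in {w3, w4, w5, w6}.
      At w3: Box s is false.
      At w4: Box s is false.
      At w5: Box s is false.
      At w6: Box s is false.
    So Dia Box s is false at w3.
Satisfying worlds: {w1, w7, w8}

w1, w7, w8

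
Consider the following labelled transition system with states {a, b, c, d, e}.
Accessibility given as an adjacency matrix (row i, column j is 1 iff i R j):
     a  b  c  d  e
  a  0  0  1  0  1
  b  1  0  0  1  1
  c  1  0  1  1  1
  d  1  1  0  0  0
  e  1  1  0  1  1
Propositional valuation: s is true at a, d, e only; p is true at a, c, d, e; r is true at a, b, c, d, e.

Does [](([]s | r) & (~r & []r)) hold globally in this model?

No

Recall that []ψ holds at a world iff ψ holds at every accessible world, and <>ψ holds iff ψ holds at some accessible world.
Let φ = [](([]s | r) & (~r & []r)). Evaluate φ at each world:
  a (successors {c, e}): φ is false.
  b (successors {a, d, e}): φ is false.
  c (successors {a, c, d, e}): φ is false.
  d (successors {a, b}): φ is false.
  e (successors {a, b, d, e}): φ is false.
Detail at a (counterexample):
  At a: [](([]s | r) & (~r & []r)) requires ([]s | r) & (~r & []r) at every successor {c, e}.
    ([]s | r) & (~r & []r) fails at c, so [](([]s | r) & (~r & []r)) is false at a.
      At c: []s | r is true, ~r & []r is false, so ([]s | r) & (~r & []r) is false.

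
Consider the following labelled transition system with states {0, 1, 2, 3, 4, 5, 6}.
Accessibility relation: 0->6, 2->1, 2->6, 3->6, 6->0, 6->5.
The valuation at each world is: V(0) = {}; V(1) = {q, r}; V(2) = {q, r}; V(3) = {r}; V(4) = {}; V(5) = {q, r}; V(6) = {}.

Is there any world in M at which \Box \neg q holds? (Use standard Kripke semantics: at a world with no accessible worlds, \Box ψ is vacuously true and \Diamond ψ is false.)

Yes

Let φ = \Box \neg q. Evaluate φ at each world:
  0 (successors {6}): φ is true.
  1 (successors ∅): φ is true.
  2 (successors {1, 6}): φ is false.
  3 (successors {6}): φ is true.
  4 (successors ∅): φ is true.
  5 (successors ∅): φ is true.
  6 (successors {0, 5}): φ is false.
Detail at 0 (witness):
  At 0: \Box \neg q requires \neg q at every successor {6}.
    At 6: \neg q is true.
  So \Box \neg q is true at 0.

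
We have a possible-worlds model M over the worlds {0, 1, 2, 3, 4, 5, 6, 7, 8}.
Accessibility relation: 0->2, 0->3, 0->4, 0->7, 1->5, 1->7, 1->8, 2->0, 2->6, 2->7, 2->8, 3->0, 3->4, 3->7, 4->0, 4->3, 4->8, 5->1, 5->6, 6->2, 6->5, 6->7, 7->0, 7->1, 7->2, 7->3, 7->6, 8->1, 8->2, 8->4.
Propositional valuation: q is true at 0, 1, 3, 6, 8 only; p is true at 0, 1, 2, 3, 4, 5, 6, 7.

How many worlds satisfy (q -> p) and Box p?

Recall that Box ψ holds at a world iff ψ holds at every accessible world, and Dia ψ holds iff ψ holds at some accessible world.
Let φ = (q -> p) and Box p. Evaluate φ at each world:
  0 (successors {2, 3, 4, 7}): φ is true.
  1 (successors {5, 7, 8}): φ is false.
  2 (successors {0, 6, 7, 8}): φ is false.
  3 (successors {0, 4, 7}): φ is true.
  4 (successors {0, 3, 8}): φ is false.
  5 (successors {1, 6}): φ is true.
  6 (successors {2, 5, 7}): φ is true.
  7 (successors {0, 1, 2, 3, 6}): φ is true.
  8 (successors {1, 2, 4}): φ is false.
For instance, at 1:
  At 1: q -> p is true, Box p is false, so (q -> p) and Box p is false.
    At 1: Box p requires p at every successor {5, 7, 8}.
      p fails at 8, so Box p is false at 1.
Satisfying worlds: {0, 3, 5, 6, 7}

5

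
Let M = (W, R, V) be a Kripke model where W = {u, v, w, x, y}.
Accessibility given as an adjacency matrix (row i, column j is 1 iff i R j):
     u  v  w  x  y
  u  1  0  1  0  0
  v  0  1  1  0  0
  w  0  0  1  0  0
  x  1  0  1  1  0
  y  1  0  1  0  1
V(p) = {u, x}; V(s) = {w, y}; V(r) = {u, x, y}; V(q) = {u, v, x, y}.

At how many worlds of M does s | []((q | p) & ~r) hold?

Let φ = s | []((q | p) & ~r). Evaluate φ at each world:
  u (successors {u, w}): φ is false.
  v (successors {v, w}): φ is false.
  w (successors {w}): φ is true.
  x (successors {u, w, x}): φ is false.
  y (successors {u, w, y}): φ is true.
For instance, at u:
  At u: s is false, []((q | p) & ~r) is false, so s | []((q | p) & ~r) is false.
    At u: []((q | p) & ~r) requires (q | p) & ~r at every successor {u, w}.
      (q | p) & ~r fails at u, so []((q | p) & ~r) is false at u.
Satisfying worlds: {w, y}

2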